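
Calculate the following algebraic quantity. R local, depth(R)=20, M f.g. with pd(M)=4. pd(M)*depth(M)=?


pd+depth=20
depth=20-4=16
pd*depth=4*16=64


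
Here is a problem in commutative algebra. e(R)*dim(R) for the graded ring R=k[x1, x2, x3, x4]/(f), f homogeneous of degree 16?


e(R)=deg(f)=16, dim(R)=4-1=3
e*dim=16*3=48


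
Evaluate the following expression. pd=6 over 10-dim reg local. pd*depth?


pd+depth=10
depth=10-6=4
pd*depth=6*4=24


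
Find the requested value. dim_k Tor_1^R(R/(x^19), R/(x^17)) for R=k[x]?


Tor_1(R/I,R/J)=(I cap J)/IJ=(x^19)/(x^36)
dim=36-19=min(19,17)=17


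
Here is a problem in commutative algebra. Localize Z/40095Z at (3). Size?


3-primary part: 40095=3^6*55
Size=3^6=729


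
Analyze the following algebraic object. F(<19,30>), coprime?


gcd(19,30)=1 => F=ab-a-b=19*30-19-30=570-49=521


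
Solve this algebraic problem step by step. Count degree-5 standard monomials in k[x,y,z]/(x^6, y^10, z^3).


Need i<6, j<10, k<3 with i+j+k=5.
For each i, j ranges over max(0,5-i-2)..min(9,5-i):
  i=0: j in [3,5] -> 3
  i=1: j in [2,4] -> 3
  i=2: j in [1,3] -> 3
  i=3: j in [0,2] -> 3
  i=4: j in [0,1] -> 2
  i=5: j in [0,0] -> 1
H(5) = 3+3+3+3+2+1 = 15


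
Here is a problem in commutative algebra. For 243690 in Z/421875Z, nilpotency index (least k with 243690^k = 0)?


243690^k mod 421875:
k=1: 243690
k=2: 3600
k=3: 205875
k=4: 303750
k=5: 337500
k=6: 0
First zero at k = 6


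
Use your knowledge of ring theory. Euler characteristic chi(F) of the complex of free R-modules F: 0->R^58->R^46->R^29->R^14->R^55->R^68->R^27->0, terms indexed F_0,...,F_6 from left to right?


chi = sum (-1)^i * rank:
(-1)^0*58=58
(-1)^1*46=-46
(-1)^2*29=29
(-1)^3*14=-14
(-1)^4*55=55
(-1)^5*68=-68
(-1)^6*27=27
chi=41


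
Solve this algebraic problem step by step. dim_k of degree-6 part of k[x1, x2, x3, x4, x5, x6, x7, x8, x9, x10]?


C(d+n-1,n-1)=C(15,9)=5005


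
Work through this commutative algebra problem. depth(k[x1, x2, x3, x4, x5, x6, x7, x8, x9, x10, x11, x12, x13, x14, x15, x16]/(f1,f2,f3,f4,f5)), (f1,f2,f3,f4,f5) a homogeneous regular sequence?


depth(R)=16
depth(R/I)=16-5=11


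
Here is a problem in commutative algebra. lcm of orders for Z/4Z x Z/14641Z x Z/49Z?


Exponent = lcm of the cyclic orders; pairwise coprime => product.
2^2*11^4*7^2=4*14641*49=2869636


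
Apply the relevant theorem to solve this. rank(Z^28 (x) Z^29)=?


rank(M(x)N) = rank(M)*rank(N)
28*29 = 812


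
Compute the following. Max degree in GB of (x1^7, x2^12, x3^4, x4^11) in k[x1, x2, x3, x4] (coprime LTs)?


Pure powers, coprime LTs => already GB.
Degrees: 7, 12, 4, 11
Max=12


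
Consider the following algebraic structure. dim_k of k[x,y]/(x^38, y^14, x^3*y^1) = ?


k[x,y]/I, I = (x^38, y^14, x^3*y^1)
Rect: 38x14=532. Corner: (38-3)x(14-1)=455.
dim = 532-455 = 77


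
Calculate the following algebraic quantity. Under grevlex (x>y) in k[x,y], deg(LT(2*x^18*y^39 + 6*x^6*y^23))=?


LT: 2*x^18*y^39
deg_x=18, deg_y=39
Total=18+39=57


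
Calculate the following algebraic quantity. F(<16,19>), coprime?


gcd(16,19)=1 => F=ab-a-b=16*19-16-19=304-35=269


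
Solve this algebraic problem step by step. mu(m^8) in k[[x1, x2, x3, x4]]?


C(n+d-1,d)=C(11,8)=165


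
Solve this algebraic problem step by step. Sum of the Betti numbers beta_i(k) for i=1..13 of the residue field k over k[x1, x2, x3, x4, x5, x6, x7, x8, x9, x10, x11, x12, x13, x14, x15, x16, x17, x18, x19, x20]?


Koszul resolution: beta_i(k)=C(n,i), n=20
C(20,1)=20, C(20,2)=190, C(20,3)=1140, C(20,4)=4845, C(20,5)=15504, C(20,6)=38760, C(20,7)=77520, C(20,8)=125970, C(20,9)=167960, C(20,10)=184756, C(20,11)=167960, C(20,12)=125970, C(20,13)=77520
Sum=988115


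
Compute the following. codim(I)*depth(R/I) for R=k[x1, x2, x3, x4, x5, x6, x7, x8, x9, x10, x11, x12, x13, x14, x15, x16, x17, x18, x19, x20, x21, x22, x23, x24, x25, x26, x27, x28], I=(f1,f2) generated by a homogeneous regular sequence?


codim=2, depth=dim(R/I)=28-2=26
Product=2*26=52


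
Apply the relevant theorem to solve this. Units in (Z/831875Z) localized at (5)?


Local ring = Z/625Z.
phi(625) = 5^3*(5-1) = 500


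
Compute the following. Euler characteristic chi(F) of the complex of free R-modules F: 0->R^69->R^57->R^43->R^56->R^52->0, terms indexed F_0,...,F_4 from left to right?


chi = sum (-1)^i * rank:
(-1)^0*69=69
(-1)^1*57=-57
(-1)^2*43=43
(-1)^3*56=-56
(-1)^4*52=52
chi=51


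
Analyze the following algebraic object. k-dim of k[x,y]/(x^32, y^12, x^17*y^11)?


k[x,y]/I, I = (x^32, y^12, x^17*y^11)
Rect: 32x12=384. Corner: (32-17)x(12-11)=15.
dim = 384-15 = 369


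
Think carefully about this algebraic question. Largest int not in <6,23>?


gcd(6,23)=1 => F=ab-a-b=6*23-6-23=138-29=109


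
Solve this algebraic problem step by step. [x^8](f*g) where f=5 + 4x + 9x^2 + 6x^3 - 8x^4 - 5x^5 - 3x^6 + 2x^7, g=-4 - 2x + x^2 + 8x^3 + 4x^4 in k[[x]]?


[x^8] = sum a_i*b_j, i+j=8
  -8*4=-32
  -5*8=-40
  -3*1=-3
  2*-2=-4
Sum=-79


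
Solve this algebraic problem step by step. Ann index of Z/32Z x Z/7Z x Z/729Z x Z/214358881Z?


Exponent = lcm of the cyclic orders; pairwise coprime => product.
2^5*7^1*3^6*11^8=32*7*729*214358881=35003947831776


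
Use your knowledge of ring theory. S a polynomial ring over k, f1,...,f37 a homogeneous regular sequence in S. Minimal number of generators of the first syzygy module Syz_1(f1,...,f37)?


Regular sequence => Koszul complex is the minimal free resolution.
Syz_1 minimally generated by Koszul relations f_i*e_j - f_j*e_i (i<j): mu(Syz_1) = beta_2 = C(m,2) = m(m-1)/2
m=37
37*36/2 = 666


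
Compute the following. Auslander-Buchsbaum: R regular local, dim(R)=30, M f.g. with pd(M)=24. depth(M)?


pd+depth=depth(R)=30
depth=30-24=6


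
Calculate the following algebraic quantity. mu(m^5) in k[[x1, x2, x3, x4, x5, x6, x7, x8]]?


C(n+d-1,d)=C(12,5)=792


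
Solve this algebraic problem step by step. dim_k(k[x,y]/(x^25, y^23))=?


Basis: x^i*y^j, i<25, j<23
25*23=575


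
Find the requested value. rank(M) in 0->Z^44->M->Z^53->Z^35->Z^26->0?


Alt sum=0:
(-1)^0*44 + (-1)^1*? + (-1)^2*53 + (-1)^3*35 + (-1)^4*26=0
rank(M)=88


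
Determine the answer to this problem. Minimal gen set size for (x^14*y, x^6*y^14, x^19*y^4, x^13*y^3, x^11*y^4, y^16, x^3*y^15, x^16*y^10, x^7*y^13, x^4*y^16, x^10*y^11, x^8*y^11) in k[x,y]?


Remove redundant (divisible by others).
x^10*y^11 redundant.
x^16*y^10 redundant.
x^19*y^4 redundant.
x^4*y^16 redundant.
Min: x^14*y, x^13*y^3, x^11*y^4, x^8*y^11, x^7*y^13, x^6*y^14, x^3*y^15, y^16
Count=8


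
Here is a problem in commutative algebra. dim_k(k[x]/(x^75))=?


Basis: 1,x,...,x^74
dim=75


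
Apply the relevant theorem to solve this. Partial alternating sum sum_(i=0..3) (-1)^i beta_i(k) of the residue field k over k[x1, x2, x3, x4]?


Koszul resolution: beta_i(k)=C(n,i), n=4
sum_(i=0..p) (-1)^i C(n,i) = (-1)^p C(n-1,p)
(-1)^3*C(3,3) = (-1)^3*1 = -1


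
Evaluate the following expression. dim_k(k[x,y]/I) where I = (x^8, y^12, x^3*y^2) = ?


k[x,y]/I, I = (x^8, y^12, x^3*y^2)
Rect: 8x12=96. Corner: (8-3)x(12-2)=50.
dim = 96-50 = 46


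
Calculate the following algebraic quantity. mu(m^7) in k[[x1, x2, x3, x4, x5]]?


C(n+d-1,d)=C(11,7)=330


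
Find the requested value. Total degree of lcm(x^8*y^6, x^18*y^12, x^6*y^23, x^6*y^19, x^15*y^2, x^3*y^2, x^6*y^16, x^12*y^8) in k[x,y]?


lcm = componentwise max:
x: max(8,18,6,6,15,3,6,12)=18
y: max(6,12,23,19,2,2,16,8)=23
Total=18+23=41


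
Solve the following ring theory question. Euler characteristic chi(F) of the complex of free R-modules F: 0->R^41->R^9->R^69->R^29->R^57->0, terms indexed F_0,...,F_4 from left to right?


chi = sum (-1)^i * rank:
(-1)^0*41=41
(-1)^1*9=-9
(-1)^2*69=69
(-1)^3*29=-29
(-1)^4*57=57
chi=129


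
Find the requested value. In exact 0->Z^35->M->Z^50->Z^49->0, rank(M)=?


Alt sum=0:
(-1)^0*35 + (-1)^1*? + (-1)^2*50 + (-1)^3*49=0
rank(M)=36


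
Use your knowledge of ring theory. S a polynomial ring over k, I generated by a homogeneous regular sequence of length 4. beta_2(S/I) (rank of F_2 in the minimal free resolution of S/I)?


Regular sequence => Koszul complex is the minimal free resolution.
Syz_1 minimally generated by Koszul relations f_i*e_j - f_j*e_i (i<j): mu(Syz_1) = beta_2 = C(m,2) = m(m-1)/2
m=4
4*3/2 = 6


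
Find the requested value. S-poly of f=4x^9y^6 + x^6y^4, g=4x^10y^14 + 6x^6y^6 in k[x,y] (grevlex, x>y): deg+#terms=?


LT(f)=4x^9y^6, LT(g)=4x^10y^14
lcm(LM)=x^10y^14
S(f,g) (scaled by 16 to clear denominators) = 4xy^8*f - 4*g = 4x^7y^12 - 24x^6y^6
2 terms, deg 19.
19+2=21


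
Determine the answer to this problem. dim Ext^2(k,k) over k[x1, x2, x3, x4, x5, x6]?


C(n,i)=C(6,2)=15


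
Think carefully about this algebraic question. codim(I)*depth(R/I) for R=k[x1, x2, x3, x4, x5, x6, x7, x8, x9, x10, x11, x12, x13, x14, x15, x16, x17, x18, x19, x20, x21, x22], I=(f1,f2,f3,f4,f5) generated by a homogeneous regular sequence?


codim=5, depth=dim(R/I)=22-5=17
Product=5*17=85


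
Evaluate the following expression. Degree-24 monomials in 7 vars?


C(d+n-1,n-1)=C(30,6)=593775


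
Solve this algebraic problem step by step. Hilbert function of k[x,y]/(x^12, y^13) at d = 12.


k[x,y], I = (x^12, y^13), d = 12
Need i < 12 and d-i < 13.
Range: 0 <= i <= 11.
H(12) = 12


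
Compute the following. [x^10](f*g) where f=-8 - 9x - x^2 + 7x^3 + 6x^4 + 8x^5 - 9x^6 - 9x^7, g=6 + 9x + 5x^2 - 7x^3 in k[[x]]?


[x^10] = sum a_i*b_j, i+j=10
  -9*-7=63
Sum=63


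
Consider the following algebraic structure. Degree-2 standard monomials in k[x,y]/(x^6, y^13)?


k[x,y], I = (x^6, y^13), d = 2
Need i < 6 and d-i < 13.
Range: 0 <= i <= 2.
H(2) = 3


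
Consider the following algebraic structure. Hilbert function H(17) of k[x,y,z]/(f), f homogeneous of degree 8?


C(19,2)-C(11,2)=171-55=116


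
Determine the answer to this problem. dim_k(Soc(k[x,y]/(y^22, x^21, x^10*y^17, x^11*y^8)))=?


Socle = ann(m) = span of standard monomials u with x*u, y*u in I (staircase corners).
Minimal generators: x^21, x^11*y^8, x^10*y^17, y^22
Corners: x^9y^21, x^10y^16, x^20y^7
Socle dim=3


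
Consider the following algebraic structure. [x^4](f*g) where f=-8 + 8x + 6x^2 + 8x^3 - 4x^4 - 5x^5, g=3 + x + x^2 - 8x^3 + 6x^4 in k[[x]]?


[x^4] = sum a_i*b_j, i+j=4
  -8*6=-48
  8*-8=-64
  6*1=6
  8*1=8
  -4*3=-12
Sum=-110


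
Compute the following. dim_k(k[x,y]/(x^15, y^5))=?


Basis: x^i*y^j, i<15, j<5
15*5=75


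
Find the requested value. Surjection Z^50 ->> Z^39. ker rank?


rank(ker) = 50-39 = 11


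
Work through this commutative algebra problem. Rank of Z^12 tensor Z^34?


rank(M(x)N) = rank(M)*rank(N)
12*34 = 408


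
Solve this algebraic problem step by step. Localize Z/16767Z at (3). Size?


3-primary part: 16767=3^6*23
Size=3^6=729


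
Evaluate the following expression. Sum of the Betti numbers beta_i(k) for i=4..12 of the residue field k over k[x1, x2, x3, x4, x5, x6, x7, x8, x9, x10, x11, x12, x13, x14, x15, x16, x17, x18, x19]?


Koszul resolution: beta_i(k)=C(n,i), n=19
C(19,4)=3876, C(19,5)=11628, C(19,6)=27132, C(19,7)=50388, C(19,8)=75582, C(19,9)=92378, C(19,10)=92378, C(19,11)=75582, C(19,12)=50388
Sum=479332


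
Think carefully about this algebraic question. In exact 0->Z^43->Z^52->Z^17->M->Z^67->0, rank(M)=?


Alt sum=0:
(-1)^0*43 + (-1)^1*52 + (-1)^2*17 + (-1)^3*? + (-1)^4*67=0
rank(M)=75


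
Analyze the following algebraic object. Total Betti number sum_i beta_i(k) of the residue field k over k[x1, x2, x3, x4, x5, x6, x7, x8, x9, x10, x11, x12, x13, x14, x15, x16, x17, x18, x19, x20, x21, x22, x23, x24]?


Koszul resolution: beta_i(k)=C(n,i), n=24
sum_i C(24,i) = 2^24 = 16777216


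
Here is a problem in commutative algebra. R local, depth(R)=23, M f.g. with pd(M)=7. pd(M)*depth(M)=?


pd+depth=23
depth=23-7=16
pd*depth=7*16=112


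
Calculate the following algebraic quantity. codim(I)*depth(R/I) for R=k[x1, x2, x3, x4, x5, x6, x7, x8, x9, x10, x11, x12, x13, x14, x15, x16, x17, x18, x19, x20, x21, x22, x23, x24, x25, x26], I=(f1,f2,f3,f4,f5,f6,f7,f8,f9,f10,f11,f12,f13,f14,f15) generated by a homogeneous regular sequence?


codim=15, depth=dim(R/I)=26-15=11
Product=15*11=165


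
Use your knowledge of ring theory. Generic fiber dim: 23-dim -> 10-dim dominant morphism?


dim(fiber)=dim(X)-dim(Y)=23-10=13


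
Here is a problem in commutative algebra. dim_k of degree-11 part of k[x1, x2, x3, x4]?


C(d+n-1,n-1)=C(14,3)=364


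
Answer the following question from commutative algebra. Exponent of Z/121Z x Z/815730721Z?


Exponent = lcm of the cyclic orders; pairwise coprime => product.
11^2*13^8=121*815730721=98703417241


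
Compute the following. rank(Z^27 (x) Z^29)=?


rank(M(x)N) = rank(M)*rank(N)
27*29 = 783


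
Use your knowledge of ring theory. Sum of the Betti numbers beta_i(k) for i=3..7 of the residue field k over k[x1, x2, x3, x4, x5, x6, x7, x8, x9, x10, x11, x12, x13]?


Koszul resolution: beta_i(k)=C(n,i), n=13
C(13,3)=286, C(13,4)=715, C(13,5)=1287, C(13,6)=1716, C(13,7)=1716
Sum=5720


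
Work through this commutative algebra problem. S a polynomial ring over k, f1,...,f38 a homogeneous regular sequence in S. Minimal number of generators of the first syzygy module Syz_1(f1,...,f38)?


Regular sequence => Koszul complex is the minimal free resolution.
Syz_1 minimally generated by Koszul relations f_i*e_j - f_j*e_i (i<j): mu(Syz_1) = beta_2 = C(m,2) = m(m-1)/2
m=38
38*37/2 = 703


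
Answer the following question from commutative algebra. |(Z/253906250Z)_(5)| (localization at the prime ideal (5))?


5-primary part: 253906250=5^10*26
Size=5^10=9765625


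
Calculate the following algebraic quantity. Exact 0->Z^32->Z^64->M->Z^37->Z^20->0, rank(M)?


Alt sum=0:
(-1)^0*32 + (-1)^1*64 + (-1)^2*? + (-1)^3*37 + (-1)^4*20=0
rank(M)=49


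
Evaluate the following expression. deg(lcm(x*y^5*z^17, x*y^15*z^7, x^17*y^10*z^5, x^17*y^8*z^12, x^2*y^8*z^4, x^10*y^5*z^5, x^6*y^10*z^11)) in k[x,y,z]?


lcm = componentwise max:
x: max(1,1,17,17,2,10,6)=17
y: max(5,15,10,8,8,5,10)=15
z: max(17,7,5,12,4,5,11)=17
Total=17+15+17=49


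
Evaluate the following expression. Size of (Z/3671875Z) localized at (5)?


5-primary part: 3671875=5^7*47
Size=5^7=78125


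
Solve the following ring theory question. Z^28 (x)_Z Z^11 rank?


rank(M(x)N) = rank(M)*rank(N)
28*11 = 308


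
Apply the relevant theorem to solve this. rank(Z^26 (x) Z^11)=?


rank(M(x)N) = rank(M)*rank(N)
26*11 = 286


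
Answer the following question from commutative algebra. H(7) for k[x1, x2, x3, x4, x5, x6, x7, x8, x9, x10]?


C(d+n-1,n-1)=C(16,9)=11440


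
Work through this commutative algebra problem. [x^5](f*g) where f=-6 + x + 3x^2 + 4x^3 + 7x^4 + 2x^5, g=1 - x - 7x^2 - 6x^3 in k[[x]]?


[x^5] = sum a_i*b_j, i+j=5
  3*-6=-18
  4*-7=-28
  7*-1=-7
  2*1=2
Sum=-51


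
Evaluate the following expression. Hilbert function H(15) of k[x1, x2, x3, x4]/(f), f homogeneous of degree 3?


C(18,3)-C(15,3)=816-455=361


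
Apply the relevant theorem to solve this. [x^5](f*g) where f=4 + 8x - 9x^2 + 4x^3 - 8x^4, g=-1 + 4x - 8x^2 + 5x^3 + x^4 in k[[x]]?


[x^5] = sum a_i*b_j, i+j=5
  8*1=8
  -9*5=-45
  4*-8=-32
  -8*4=-32
Sum=-101


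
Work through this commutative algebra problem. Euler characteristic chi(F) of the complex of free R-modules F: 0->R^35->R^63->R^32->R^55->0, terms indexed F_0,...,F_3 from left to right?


chi = sum (-1)^i * rank:
(-1)^0*35=35
(-1)^1*63=-63
(-1)^2*32=32
(-1)^3*55=-55
chi=-51


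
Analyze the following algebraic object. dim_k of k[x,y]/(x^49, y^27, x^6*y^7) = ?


k[x,y]/I, I = (x^49, y^27, x^6*y^7)
Rect: 49x27=1323. Corner: (49-6)x(27-7)=860.
dim = 1323-860 = 463


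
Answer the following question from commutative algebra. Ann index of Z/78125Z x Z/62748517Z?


Exponent = lcm of the cyclic orders; pairwise coprime => product.
5^7*13^7=78125*62748517=4902227890625


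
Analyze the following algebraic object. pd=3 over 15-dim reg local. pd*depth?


pd+depth=15
depth=15-3=12
pd*depth=3*12=36


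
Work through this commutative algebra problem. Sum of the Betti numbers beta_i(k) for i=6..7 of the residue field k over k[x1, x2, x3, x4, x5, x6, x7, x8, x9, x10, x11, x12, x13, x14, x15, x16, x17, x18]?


Koszul resolution: beta_i(k)=C(n,i), n=18
C(18,6)=18564, C(18,7)=31824
Sum=50388


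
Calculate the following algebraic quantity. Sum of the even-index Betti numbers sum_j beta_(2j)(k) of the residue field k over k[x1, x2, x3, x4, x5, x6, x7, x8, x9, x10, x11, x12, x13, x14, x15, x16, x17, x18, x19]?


Koszul resolution: beta_i(k)=C(n,i), n=19
sum_even C(19,i) = 2^(n-1) = 2^18 = 262144


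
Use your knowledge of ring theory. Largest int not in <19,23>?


gcd(19,23)=1 => F=ab-a-b=19*23-19-23=437-42=395


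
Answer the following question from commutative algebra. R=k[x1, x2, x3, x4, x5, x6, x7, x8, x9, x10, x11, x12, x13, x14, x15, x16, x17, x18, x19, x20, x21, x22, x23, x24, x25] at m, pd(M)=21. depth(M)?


pd+depth=depth(R)=25
depth=25-21=4


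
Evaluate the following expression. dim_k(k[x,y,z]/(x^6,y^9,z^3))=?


Basis: x^iy^jz^k, i<6,j<9,k<3
6*9*3=162


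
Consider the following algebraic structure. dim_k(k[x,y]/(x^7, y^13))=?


Basis: x^i*y^j, i<7, j<13
7*13=91


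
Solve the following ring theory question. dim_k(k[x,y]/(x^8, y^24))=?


Basis: x^i*y^j, i<8, j<24
8*24=192


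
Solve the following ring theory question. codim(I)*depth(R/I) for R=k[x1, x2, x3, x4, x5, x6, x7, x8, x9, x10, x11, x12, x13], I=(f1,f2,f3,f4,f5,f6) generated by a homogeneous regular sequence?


codim=6, depth=dim(R/I)=13-6=7
Product=6*7=42


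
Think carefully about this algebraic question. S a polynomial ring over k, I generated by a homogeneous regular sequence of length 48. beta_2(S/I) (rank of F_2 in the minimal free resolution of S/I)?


Regular sequence => Koszul complex is the minimal free resolution.
Syz_1 minimally generated by Koszul relations f_i*e_j - f_j*e_i (i<j): mu(Syz_1) = beta_2 = C(m,2) = m(m-1)/2
m=48
48*47/2 = 1128


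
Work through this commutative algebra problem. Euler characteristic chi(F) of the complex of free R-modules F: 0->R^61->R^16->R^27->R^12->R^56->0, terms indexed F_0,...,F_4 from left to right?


chi = sum (-1)^i * rank:
(-1)^0*61=61
(-1)^1*16=-16
(-1)^2*27=27
(-1)^3*12=-12
(-1)^4*56=56
chi=116


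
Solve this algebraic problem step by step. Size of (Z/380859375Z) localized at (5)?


5-primary part: 380859375=5^10*39
Size=5^10=9765625


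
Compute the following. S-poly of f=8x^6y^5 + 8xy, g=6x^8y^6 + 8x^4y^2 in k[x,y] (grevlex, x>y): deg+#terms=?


LT(f)=8x^6y^5, LT(g)=6x^8y^6
lcm(LM)=x^8y^6
S(f,g) (scaled by 48 to clear denominators) = 6x^2y*f - 8*g = -64x^4y^2 + 48x^3y^2
2 terms, deg 6.
6+2=8


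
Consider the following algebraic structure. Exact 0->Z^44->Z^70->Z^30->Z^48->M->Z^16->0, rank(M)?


Alt sum=0:
(-1)^0*44 + (-1)^1*70 + (-1)^2*30 + (-1)^3*48 + (-1)^4*? + (-1)^5*16=0
rank(M)=60


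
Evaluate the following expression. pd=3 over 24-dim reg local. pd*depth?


pd+depth=24
depth=24-3=21
pd*depth=3*21=63


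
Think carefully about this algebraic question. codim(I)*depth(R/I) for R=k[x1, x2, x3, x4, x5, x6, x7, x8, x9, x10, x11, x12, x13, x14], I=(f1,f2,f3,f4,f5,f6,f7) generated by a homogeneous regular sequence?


codim=7, depth=dim(R/I)=14-7=7
Product=7*7=49


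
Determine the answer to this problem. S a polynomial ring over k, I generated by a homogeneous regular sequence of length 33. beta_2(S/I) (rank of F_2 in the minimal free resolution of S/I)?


Regular sequence => Koszul complex is the minimal free resolution.
Syz_1 minimally generated by Koszul relations f_i*e_j - f_j*e_i (i<j): mu(Syz_1) = beta_2 = C(m,2) = m(m-1)/2
m=33
33*32/2 = 528


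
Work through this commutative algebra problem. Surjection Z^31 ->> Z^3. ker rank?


rank(ker) = 31-3 = 28


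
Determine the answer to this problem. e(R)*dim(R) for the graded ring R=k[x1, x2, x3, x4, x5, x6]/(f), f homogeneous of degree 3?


e(R)=deg(f)=3, dim(R)=6-1=5
e*dim=3*5=15


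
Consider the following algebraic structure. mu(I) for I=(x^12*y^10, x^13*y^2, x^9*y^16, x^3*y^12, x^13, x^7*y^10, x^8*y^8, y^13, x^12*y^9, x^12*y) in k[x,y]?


Remove redundant (divisible by others).
x^12*y^9 redundant.
x^12*y^10 redundant.
x^9*y^16 redundant.
x^13*y^2 redundant.
Min: x^13, x^12*y, x^8*y^8, x^7*y^10, x^3*y^12, y^13
Count=6


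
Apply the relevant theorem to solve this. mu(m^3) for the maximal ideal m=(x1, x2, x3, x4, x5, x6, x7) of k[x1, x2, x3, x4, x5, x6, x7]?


Graded Nakayama: mu(m^d) = dim_k (m^d/m^(d+1)) = #degree-3 monomials in 7 vars
C(n+d-1,d)=C(9,3)=84


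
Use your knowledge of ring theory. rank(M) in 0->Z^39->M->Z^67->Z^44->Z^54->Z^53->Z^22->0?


Alt sum=0:
(-1)^0*39 + (-1)^1*? + (-1)^2*67 + (-1)^3*44 + (-1)^4*54 + (-1)^5*53 + (-1)^6*22=0
rank(M)=85


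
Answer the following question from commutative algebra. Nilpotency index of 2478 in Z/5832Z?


2478^k mod 5832:
k=1: 2478
k=2: 5220
k=3: 5616
k=4: 1296
k=5: 3888
k=6: 0
First zero at k = 6


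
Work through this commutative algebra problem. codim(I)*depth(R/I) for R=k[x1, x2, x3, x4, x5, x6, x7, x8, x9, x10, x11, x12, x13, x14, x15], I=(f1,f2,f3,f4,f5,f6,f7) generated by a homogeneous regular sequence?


codim=7, depth=dim(R/I)=15-7=8
Product=7*8=56


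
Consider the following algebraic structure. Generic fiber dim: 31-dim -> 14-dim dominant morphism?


dim(fiber)=dim(X)-dim(Y)=31-14=17


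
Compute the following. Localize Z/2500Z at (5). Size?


5-primary part: 2500=5^4*4
Size=5^4=625


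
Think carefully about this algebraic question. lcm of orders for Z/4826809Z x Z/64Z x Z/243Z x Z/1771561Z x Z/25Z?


Exponent = lcm of the cyclic orders; pairwise coprime => product.
13^6*2^6*3^5*11^6*5^2=4826809*64*243*1771561*25=3324623581856491200


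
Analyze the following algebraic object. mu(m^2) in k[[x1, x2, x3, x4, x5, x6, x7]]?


C(n+d-1,d)=C(8,2)=28


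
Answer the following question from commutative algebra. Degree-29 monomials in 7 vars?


C(d+n-1,n-1)=C(35,6)=1623160


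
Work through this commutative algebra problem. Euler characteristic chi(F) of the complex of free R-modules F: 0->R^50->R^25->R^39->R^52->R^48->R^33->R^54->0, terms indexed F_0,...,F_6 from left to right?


chi = sum (-1)^i * rank:
(-1)^0*50=50
(-1)^1*25=-25
(-1)^2*39=39
(-1)^3*52=-52
(-1)^4*48=48
(-1)^5*33=-33
(-1)^6*54=54
chi=81


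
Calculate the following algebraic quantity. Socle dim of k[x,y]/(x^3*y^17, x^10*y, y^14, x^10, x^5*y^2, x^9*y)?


Socle = ann(m) = span of standard monomials u with x*u, y*u in I (staircase corners).
Redundant generators: x^3*y^17, x^10*y
Minimal generators: x^10, x^9*y, x^5*y^2, y^14
Corners: x^4y^13, x^8y, x^9
Socle dim=3


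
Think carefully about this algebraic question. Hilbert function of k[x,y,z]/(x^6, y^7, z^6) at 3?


Need i<6, j<7, k<6 with i+j+k=3.
For each i, j ranges over max(0,3-i-5)..min(6,3-i):
  i=0: j in [0,3] -> 4
  i=1: j in [0,2] -> 3
  i=2: j in [0,1] -> 2
  i=3: j in [0,0] -> 1
H(3) = 4+3+2+1 = 10


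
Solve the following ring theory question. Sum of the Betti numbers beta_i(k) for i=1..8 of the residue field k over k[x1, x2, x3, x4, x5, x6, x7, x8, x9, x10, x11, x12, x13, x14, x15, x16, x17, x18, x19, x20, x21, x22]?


Koszul resolution: beta_i(k)=C(n,i), n=22
C(22,1)=22, C(22,2)=231, C(22,3)=1540, C(22,4)=7315, C(22,5)=26334, C(22,6)=74613, C(22,7)=170544, C(22,8)=319770
Sum=600369


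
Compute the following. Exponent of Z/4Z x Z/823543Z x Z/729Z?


Exponent = lcm of the cyclic orders; pairwise coprime => product.
2^2*7^7*3^6=4*823543*729=2401451388


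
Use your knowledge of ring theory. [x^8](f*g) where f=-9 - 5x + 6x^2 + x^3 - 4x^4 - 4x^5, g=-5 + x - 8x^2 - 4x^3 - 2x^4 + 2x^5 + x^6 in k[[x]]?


[x^8] = sum a_i*b_j, i+j=8
  6*1=6
  1*2=2
  -4*-2=8
  -4*-4=16
Sum=32


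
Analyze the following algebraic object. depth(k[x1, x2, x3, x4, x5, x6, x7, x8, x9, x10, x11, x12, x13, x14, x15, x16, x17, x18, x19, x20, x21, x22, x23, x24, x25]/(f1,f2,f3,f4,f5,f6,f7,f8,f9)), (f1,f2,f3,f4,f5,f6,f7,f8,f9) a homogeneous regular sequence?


depth(R)=25
depth(R/I)=25-9=16


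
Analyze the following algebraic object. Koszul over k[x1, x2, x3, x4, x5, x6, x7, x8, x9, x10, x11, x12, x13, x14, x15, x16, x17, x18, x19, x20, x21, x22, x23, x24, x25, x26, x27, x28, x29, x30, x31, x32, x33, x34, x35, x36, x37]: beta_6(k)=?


C(n,i)=C(37,6)=2324784


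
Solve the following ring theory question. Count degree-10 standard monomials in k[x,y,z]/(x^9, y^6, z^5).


Need i<9, j<6, k<5 with i+j+k=10.
For each i, j ranges over max(0,10-i-4)..min(5,10-i):
  i=0: j in [6,5] -> 0
  i=1: j in [5,5] -> 1
  i=2: j in [4,5] -> 2
  i=3: j in [3,5] -> 3
  i=4: j in [2,5] -> 4
  i=5: j in [1,5] -> 5
  i=6: j in [0,4] -> 5
  i=7: j in [0,3] -> 4
  i=8: j in [0,2] -> 3
H(10) = 0+1+2+3+4+5+5+4+3 = 27


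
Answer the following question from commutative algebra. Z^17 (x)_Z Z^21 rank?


rank(M(x)N) = rank(M)*rank(N)
17*21 = 357


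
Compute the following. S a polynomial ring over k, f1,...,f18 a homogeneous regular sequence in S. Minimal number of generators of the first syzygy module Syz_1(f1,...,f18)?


Regular sequence => Koszul complex is the minimal free resolution.
Syz_1 minimally generated by Koszul relations f_i*e_j - f_j*e_i (i<j): mu(Syz_1) = beta_2 = C(m,2) = m(m-1)/2
m=18
18*17/2 = 153


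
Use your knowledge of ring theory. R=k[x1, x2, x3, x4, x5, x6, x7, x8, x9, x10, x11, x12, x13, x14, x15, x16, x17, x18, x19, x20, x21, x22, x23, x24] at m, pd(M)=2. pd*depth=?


pd+depth=24
depth=24-2=22
pd*depth=2*22=44


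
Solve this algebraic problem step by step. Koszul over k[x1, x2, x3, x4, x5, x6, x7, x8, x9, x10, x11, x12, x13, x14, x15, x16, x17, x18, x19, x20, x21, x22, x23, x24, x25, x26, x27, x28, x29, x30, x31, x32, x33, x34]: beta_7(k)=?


C(n,i)=C(34,7)=5379616


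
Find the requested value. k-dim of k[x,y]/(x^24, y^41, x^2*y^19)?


k[x,y]/I, I = (x^24, y^41, x^2*y^19)
Rect: 24x41=984. Corner: (24-2)x(41-19)=484.
dim = 984-484 = 500


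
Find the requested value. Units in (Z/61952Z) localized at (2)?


Local ring = Z/512Z.
phi(512) = 2^8*(2-1) = 256


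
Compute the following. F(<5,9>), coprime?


gcd(5,9)=1 => F=ab-a-b=5*9-5-9=45-14=31


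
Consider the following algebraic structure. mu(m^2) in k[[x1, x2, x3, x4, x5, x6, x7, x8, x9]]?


C(n+d-1,d)=C(10,2)=45


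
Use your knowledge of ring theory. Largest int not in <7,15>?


gcd(7,15)=1 => F=ab-a-b=7*15-7-15=105-22=83


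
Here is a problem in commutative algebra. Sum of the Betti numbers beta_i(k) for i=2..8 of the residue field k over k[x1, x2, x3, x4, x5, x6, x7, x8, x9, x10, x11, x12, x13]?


Koszul resolution: beta_i(k)=C(n,i), n=13
C(13,2)=78, C(13,3)=286, C(13,4)=715, C(13,5)=1287, C(13,6)=1716, C(13,7)=1716, C(13,8)=1287
Sum=7085


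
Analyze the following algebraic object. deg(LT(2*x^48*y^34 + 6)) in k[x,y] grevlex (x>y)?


LT: 2*x^48*y^34
deg_x=48, deg_y=34
Total=48+34=82


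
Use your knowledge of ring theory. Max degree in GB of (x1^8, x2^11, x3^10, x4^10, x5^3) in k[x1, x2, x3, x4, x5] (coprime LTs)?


Pure powers, coprime LTs => already GB.
Degrees: 8, 11, 10, 10, 3
Max=11


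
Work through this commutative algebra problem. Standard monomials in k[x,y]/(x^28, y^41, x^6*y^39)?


k[x,y]/I, I = (x^28, y^41, x^6*y^39)
Rect: 28x41=1148. Corner: (28-6)x(41-39)=44.
dim = 1148-44 = 1104


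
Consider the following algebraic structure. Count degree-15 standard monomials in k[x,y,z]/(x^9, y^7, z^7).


Need i<9, j<7, k<7 with i+j+k=15.
For each i, j ranges over max(0,15-i-6)..min(6,15-i):
  i=0: j in [9,6] -> 0
  i=1: j in [8,6] -> 0
  i=2: j in [7,6] -> 0
  i=3: j in [6,6] -> 1
  i=4: j in [5,6] -> 2
  i=5: j in [4,6] -> 3
  i=6: j in [3,6] -> 4
  i=7: j in [2,6] -> 5
  i=8: j in [1,6] -> 6
H(15) = 0+0+0+1+2+3+4+5+6 = 21


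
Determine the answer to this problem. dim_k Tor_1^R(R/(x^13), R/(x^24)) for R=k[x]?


Tor_1(R/I,R/J)=(I cap J)/IJ=(x^24)/(x^37)
dim=37-24=min(13,24)=13


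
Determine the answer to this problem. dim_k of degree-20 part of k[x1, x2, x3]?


C(d+n-1,n-1)=C(22,2)=231


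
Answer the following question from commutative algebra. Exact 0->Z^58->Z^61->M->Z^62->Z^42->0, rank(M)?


Alt sum=0:
(-1)^0*58 + (-1)^1*61 + (-1)^2*? + (-1)^3*62 + (-1)^4*42=0
rank(M)=23


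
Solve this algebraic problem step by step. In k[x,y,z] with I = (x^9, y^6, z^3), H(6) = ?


Need i<9, j<6, k<3 with i+j+k=6.
For each i, j ranges over max(0,6-i-2)..min(5,6-i):
  i=0: j in [4,5] -> 2
  i=1: j in [3,5] -> 3
  i=2: j in [2,4] -> 3
  i=3: j in [1,3] -> 3
  i=4: j in [0,2] -> 3
  i=5: j in [0,1] -> 2
  i=6: j in [0,0] -> 1
H(6) = 2+3+3+3+3+2+1 = 17


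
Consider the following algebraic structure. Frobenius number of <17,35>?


gcd(17,35)=1 => F=ab-a-b=17*35-17-35=595-52=543


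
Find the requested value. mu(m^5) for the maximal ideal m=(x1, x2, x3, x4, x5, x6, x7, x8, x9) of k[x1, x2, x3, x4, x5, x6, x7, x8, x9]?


Graded Nakayama: mu(m^d) = dim_k (m^d/m^(d+1)) = #degree-5 monomials in 9 vars
C(n+d-1,d)=C(13,5)=1287


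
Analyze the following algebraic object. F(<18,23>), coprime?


gcd(18,23)=1 => F=ab-a-b=18*23-18-23=414-41=373


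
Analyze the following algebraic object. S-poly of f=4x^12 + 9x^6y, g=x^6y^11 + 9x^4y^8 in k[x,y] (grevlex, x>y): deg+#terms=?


LT(f)=4x^12, LT(g)=x^6y^11
lcm(LM)=x^12y^11
S(f,g) (scaled by 4 to clear denominators) = y^11*f - 4x^6*g = -36x^10y^8 + 9x^6y^12
2 terms, deg 18.
18+2=20


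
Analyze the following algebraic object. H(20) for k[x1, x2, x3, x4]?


C(d+n-1,n-1)=C(23,3)=1771


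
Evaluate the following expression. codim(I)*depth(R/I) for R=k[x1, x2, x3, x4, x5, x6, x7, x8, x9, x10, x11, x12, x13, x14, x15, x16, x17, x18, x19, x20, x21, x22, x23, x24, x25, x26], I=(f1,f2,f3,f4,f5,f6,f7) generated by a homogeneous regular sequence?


codim=7, depth=dim(R/I)=26-7=19
Product=7*19=133


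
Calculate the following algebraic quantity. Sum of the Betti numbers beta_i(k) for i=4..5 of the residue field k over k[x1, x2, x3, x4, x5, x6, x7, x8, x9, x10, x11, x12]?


Koszul resolution: beta_i(k)=C(n,i), n=12
C(12,4)=495, C(12,5)=792
Sum=1287


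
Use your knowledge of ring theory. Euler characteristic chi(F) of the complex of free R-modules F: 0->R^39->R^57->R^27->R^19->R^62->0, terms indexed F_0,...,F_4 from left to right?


chi = sum (-1)^i * rank:
(-1)^0*39=39
(-1)^1*57=-57
(-1)^2*27=27
(-1)^3*19=-19
(-1)^4*62=62
chi=52


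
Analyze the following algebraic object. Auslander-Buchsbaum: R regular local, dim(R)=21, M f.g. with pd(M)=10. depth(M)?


pd+depth=depth(R)=21
depth=21-10=11


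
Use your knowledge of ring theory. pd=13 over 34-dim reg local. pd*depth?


pd+depth=34
depth=34-13=21
pd*depth=13*21=273


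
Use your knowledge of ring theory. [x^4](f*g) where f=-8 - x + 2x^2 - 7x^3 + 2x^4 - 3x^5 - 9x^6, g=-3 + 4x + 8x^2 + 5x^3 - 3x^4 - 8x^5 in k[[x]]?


[x^4] = sum a_i*b_j, i+j=4
  -8*-3=24
  -1*5=-5
  2*8=16
  -7*4=-28
  2*-3=-6
Sum=1


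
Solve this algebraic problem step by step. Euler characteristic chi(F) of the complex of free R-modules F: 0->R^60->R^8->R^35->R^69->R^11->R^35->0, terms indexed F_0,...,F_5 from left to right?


chi = sum (-1)^i * rank:
(-1)^0*60=60
(-1)^1*8=-8
(-1)^2*35=35
(-1)^3*69=-69
(-1)^4*11=11
(-1)^5*35=-35
chi=-6


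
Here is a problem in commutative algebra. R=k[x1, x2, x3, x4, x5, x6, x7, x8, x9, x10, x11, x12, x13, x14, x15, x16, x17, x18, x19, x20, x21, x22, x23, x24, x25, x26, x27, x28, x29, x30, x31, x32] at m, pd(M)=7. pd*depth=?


pd+depth=32
depth=32-7=25
pd*depth=7*25=175


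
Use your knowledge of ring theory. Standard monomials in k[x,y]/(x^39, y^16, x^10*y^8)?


k[x,y]/I, I = (x^39, y^16, x^10*y^8)
Rect: 39x16=624. Corner: (39-10)x(16-8)=232.
dim = 624-232 = 392


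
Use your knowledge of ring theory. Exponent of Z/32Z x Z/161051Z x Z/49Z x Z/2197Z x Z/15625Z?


Exponent = lcm of the cyclic orders; pairwise coprime => product.
2^5*11^5*7^2*13^3*5^6=32*161051*49*2197*15625=8668811651500000


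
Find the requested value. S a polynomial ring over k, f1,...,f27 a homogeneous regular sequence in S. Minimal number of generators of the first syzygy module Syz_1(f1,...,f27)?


Regular sequence => Koszul complex is the minimal free resolution.
Syz_1 minimally generated by Koszul relations f_i*e_j - f_j*e_i (i<j): mu(Syz_1) = beta_2 = C(m,2) = m(m-1)/2
m=27
27*26/2 = 351


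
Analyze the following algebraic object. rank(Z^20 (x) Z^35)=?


rank(M(x)N) = rank(M)*rank(N)
20*35 = 700


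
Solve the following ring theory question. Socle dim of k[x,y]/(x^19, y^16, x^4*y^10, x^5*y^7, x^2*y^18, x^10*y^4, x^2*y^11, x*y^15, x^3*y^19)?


Socle = ann(m) = span of standard monomials u with x*u, y*u in I (staircase corners).
Redundant generators: x^2*y^18, x^3*y^19
Minimal generators: x^19, x^10*y^4, x^5*y^7, x^4*y^10, x^2*y^11, x*y^15, y^16
Corners: y^15, xy^14, x^3y^10, x^4y^9, x^9y^6, x^18y^3
Socle dim=6


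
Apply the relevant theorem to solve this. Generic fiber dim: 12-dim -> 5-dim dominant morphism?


dim(fiber)=dim(X)-dim(Y)=12-5=7


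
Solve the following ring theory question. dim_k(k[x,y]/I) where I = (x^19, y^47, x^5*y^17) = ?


k[x,y]/I, I = (x^19, y^47, x^5*y^17)
Rect: 19x47=893. Corner: (19-5)x(47-17)=420.
dim = 893-420 = 473


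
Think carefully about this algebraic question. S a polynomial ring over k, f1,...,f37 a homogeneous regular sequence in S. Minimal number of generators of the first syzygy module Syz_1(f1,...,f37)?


Regular sequence => Koszul complex is the minimal free resolution.
Syz_1 minimally generated by Koszul relations f_i*e_j - f_j*e_i (i<j): mu(Syz_1) = beta_2 = C(m,2) = m(m-1)/2
m=37
37*36/2 = 666


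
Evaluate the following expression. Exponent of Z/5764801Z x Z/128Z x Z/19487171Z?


Exponent = lcm of the cyclic orders; pairwise coprime => product.
7^8*2^7*11^7=5764801*128*19487171=14379476847100288


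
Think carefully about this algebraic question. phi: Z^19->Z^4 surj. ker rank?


rank(ker) = 19-4 = 15


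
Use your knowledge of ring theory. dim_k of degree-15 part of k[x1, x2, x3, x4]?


C(d+n-1,n-1)=C(18,3)=816


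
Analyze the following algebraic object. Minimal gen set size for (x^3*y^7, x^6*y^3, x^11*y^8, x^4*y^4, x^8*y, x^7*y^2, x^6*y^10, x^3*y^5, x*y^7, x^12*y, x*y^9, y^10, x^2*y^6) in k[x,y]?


Remove redundant (divisible by others).
x^12*y redundant.
x^6*y^10 redundant.
x^3*y^7 redundant.
x^11*y^8 redundant.
x*y^9 redundant.
Min: x^8*y, x^7*y^2, x^6*y^3, x^4*y^4, x^3*y^5, x^2*y^6, x*y^7, y^10
Count=8


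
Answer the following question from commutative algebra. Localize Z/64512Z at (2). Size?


2-primary part: 64512=2^10*63
Size=2^10=1024


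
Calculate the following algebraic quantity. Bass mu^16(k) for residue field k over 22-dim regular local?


C(n,i)=C(22,16)=74613


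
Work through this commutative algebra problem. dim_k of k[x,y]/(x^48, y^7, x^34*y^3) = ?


k[x,y]/I, I = (x^48, y^7, x^34*y^3)
Rect: 48x7=336. Corner: (48-34)x(7-3)=56.
dim = 336-56 = 280


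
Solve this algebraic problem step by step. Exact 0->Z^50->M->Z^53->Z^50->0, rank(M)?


Alt sum=0:
(-1)^0*50 + (-1)^1*? + (-1)^2*53 + (-1)^3*50=0
rank(M)=53


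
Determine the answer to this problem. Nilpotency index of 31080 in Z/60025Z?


31080^k mod 60025:
k=1: 31080
k=2: 44100
k=3: 17150
k=4: 0
First zero at k = 4


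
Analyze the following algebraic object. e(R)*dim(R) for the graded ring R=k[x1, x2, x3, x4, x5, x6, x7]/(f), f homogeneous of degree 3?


e(R)=deg(f)=3, dim(R)=7-1=6
e*dim=3*6=18


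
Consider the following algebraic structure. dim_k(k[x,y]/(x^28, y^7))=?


Basis: x^i*y^j, i<28, j<7
28*7=196


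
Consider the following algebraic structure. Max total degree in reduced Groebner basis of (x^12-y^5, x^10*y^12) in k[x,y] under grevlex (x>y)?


LT(f1)=x^12, LT(f2)=x^10y^12, lcm=x^12y^12
S(f1,f2) = y^12*f1 - x^2*f2 = -y^17
Reduced GB = {f1, f2, y^17}; degrees 12, 22, 17
Max = 22


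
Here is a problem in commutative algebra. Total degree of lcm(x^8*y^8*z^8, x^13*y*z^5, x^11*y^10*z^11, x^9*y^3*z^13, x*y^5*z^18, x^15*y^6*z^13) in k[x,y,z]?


lcm = componentwise max:
x: max(8,13,11,9,1,15)=15
y: max(8,1,10,3,5,6)=10
z: max(8,5,11,13,18,13)=18
Total=15+10+18=43


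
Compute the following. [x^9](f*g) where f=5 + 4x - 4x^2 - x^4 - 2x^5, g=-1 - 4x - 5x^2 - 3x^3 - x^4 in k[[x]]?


[x^9] = sum a_i*b_j, i+j=9
  -2*-1=2
Sum=2


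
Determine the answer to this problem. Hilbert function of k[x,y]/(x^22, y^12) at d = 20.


k[x,y], I = (x^22, y^12), d = 20
Need i < 22 and d-i < 12.
Range: 9 <= i <= 20.
H(20) = 12


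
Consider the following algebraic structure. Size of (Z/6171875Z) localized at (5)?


5-primary part: 6171875=5^7*79
Size=5^7=78125


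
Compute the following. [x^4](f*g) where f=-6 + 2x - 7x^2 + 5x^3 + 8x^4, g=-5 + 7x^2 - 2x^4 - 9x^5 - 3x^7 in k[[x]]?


[x^4] = sum a_i*b_j, i+j=4
  -6*-2=12
  -7*7=-49
  8*-5=-40
Sum=-77


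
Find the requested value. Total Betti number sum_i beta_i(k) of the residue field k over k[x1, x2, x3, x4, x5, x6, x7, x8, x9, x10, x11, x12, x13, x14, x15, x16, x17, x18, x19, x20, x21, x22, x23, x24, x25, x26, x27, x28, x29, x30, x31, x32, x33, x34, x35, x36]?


Koszul resolution: beta_i(k)=C(n,i), n=36
sum_i C(36,i) = 2^36 = 68719476736


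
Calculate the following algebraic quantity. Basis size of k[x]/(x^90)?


Basis: 1,x,...,x^89
dim=90


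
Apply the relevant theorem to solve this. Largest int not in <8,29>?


gcd(8,29)=1 => F=ab-a-b=8*29-8-29=232-37=195


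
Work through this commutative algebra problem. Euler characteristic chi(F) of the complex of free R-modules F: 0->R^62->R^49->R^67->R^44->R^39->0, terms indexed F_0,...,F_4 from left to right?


chi = sum (-1)^i * rank:
(-1)^0*62=62
(-1)^1*49=-49
(-1)^2*67=67
(-1)^3*44=-44
(-1)^4*39=39
chi=75


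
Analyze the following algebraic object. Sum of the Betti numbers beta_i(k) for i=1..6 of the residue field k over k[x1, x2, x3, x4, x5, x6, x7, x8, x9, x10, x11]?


Koszul resolution: beta_i(k)=C(n,i), n=11
C(11,1)=11, C(11,2)=55, C(11,3)=165, C(11,4)=330, C(11,5)=462, C(11,6)=462
Sum=1485


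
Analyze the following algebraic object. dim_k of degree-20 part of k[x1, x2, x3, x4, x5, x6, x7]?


C(d+n-1,n-1)=C(26,6)=230230


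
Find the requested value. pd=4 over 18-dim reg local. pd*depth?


pd+depth=18
depth=18-4=14
pd*depth=4*14=56


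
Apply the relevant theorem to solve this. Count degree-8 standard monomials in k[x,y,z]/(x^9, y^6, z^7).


Need i<9, j<6, k<7 with i+j+k=8.
For each i, j ranges over max(0,8-i-6)..min(5,8-i):
  i=0: j in [2,5] -> 4
  i=1: j in [1,5] -> 5
  i=2: j in [0,5] -> 6
  i=3: j in [0,5] -> 6
  i=4: j in [0,4] -> 5
  i=5: j in [0,3] -> 4
  i=6: j in [0,2] -> 3
  i=7: j in [0,1] -> 2
  i=8: j in [0,0] -> 1
H(8) = 4+5+6+6+5+4+3+2+1 = 36


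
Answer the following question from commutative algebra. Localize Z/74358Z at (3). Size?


3-primary part: 74358=3^7*34
Size=3^7=2187


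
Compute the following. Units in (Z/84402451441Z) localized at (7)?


Local ring = Z/5764801Z.
phi(5764801) = 7^7*(7-1) = 4941258


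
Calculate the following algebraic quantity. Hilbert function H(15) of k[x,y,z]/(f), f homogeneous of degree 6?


C(17,2)-C(11,2)=136-55=81
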